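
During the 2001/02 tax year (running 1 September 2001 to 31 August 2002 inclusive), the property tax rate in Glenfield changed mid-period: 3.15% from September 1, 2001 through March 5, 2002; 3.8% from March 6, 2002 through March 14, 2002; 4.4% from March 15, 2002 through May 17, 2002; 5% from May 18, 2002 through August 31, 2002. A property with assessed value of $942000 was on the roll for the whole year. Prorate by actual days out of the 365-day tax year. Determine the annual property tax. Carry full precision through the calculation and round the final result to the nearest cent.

September 1, 2001 – March 5, 2002: 186 days at 3.15% → $942000 × 3.15% × 186/365 = $15121.0356
March 6 – March 14, 2002: 9 days at 3.8% → $942000 × 3.8% × 9/365 = $882.6411
March 15 – May 17, 2002: 64 days at 4.4% → $942000 × 4.4% × 64/365 = $7267.5945
May 18 – August 31, 2002: 106 days at 5% → $942000 × 5% × 106/365 = $13678.3562
Total = $36949.6274

$36949.63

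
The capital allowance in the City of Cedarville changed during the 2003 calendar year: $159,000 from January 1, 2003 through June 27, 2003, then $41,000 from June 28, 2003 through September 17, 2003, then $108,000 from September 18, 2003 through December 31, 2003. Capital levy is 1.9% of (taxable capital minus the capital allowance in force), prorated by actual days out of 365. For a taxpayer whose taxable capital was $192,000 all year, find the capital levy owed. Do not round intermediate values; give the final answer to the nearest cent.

$1,409.44

January 1 – June 27, 2003: 178 days, exemption $159,000 → ($192,000 − $159,000) × 1.9% × 178/365 = $305.7699
June 28 – September 17, 2003: 82 days, exemption $41,000 → ($192,000 − $41,000) × 1.9% × 82/365 = $644.5425
September 18 – December 31, 2003: 105 days, exemption $108,000 → ($192,000 − $108,000) × 1.9% × 105/365 = $459.1233
Total = $1,409.4356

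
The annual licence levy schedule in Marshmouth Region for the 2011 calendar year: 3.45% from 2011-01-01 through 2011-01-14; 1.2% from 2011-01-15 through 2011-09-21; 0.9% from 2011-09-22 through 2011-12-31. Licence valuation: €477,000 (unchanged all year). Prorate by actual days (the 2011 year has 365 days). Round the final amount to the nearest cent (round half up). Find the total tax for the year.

€5,739.68

2011-01-01 to 2011-01-14: 14 days at 3.45% → €477,000 × 3.45% × 14/365 = €631.2082
2011-01-15 to 2011-09-21: 250 days at 1.2% → €477,000 × 1.2% × 250/365 = €3,920.5479
2011-09-22 to 2011-12-31: 101 days at 0.9% → €477,000 × 0.9% × 101/365 = €1,187.9260
Total = €5,739.6822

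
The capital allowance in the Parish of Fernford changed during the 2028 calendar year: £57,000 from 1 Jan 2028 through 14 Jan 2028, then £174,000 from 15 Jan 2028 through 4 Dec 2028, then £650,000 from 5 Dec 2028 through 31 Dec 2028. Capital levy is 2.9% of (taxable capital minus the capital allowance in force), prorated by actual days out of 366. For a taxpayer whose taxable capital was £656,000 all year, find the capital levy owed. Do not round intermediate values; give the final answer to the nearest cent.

£13,089.46

1 Jan – 14 Jan 2028: 14 days, exemption £57,000 → (£656,000 − £57,000) × 2.9% × 14/366 = £664.4645
15 Jan – 4 Dec 2028: 325 days, exemption £174,000 → (£656,000 − £174,000) × 2.9% × 325/366 = £12,412.1585
5 Dec – 31 Dec 2028: 27 days, exemption £650,000 → (£656,000 − £650,000) × 2.9% × 27/366 = £12.8361
Total = £13,089.4590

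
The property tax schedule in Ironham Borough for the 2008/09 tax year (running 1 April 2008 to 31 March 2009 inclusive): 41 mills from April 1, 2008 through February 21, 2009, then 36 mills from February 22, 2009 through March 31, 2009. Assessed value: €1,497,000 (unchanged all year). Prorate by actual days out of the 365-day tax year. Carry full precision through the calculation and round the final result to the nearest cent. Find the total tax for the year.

April 1, 2008 – February 21, 2009: 327 days at 41 mills → €1,497,000 × 4.1% × 327/365 = €54,987.0658
February 22 – March 31, 2009: 38 days at 36 mills → €1,497,000 × 3.6% × 38/365 = €5,610.6740
Total = €60,597.7397

€60,597.74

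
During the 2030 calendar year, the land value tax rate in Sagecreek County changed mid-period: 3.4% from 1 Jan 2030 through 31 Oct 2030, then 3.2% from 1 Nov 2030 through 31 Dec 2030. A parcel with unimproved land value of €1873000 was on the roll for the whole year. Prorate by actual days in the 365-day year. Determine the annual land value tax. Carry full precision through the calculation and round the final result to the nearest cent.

1 Jan – 31 Oct 2030: 304 days at 3.4% → €1873000 × 3.4% × 304/365 = €53039.2548
1 Nov – 31 Dec 2030: 61 days at 3.2% → €1873000 × 3.2% × 61/365 = €10016.7014
Total = €63055.9562

€63055.96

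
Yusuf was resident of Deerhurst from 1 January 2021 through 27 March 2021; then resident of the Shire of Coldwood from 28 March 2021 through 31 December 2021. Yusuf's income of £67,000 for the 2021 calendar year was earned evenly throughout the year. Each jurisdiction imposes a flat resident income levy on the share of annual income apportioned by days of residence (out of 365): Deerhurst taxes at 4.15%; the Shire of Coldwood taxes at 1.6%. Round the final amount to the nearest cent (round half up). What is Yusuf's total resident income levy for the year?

£1,474.55

Deerhurst, 1 January – 27 March 2021: 86 days → £67,000 × 4.15% × 86/365 = £655.1315
The Shire of Coldwood, 28 March – 31 December 2021: 279 days → £67,000 × 1.6% × 279/365 = £819.4192
Total = £1,474.5507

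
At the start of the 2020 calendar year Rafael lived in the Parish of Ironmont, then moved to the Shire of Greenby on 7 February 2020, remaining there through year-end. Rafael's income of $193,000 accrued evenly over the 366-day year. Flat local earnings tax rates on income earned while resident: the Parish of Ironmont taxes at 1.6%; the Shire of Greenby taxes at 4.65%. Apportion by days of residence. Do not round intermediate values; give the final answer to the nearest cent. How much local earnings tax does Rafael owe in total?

The Parish of Ironmont, 1 January – 6 February 2020: 37 days → $193,000 × 1.6% × 37/366 = $312.1749
The Shire of Greenby, 7 February – 31 December 2020: 329 days → $193,000 × 4.65% × 329/366 = $8,067.2418
Total = $8,379.4167

$8,379.42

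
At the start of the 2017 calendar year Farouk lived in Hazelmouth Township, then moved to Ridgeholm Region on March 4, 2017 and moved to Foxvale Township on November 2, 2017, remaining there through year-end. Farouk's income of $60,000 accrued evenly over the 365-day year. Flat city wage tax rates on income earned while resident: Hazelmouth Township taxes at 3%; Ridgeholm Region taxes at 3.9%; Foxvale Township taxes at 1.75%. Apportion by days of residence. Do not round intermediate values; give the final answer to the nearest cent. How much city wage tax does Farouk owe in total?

$2,036.22

Hazelmouth Township, January 1 – March 3, 2017: 62 days → $60,000 × 3% × 62/365 = $305.7534
Ridgeholm Region, March 4 – November 1, 2017: 243 days → $60,000 × 3.9% × 243/365 = $1,557.8630
Foxvale Township, November 2 – December 31, 2017: 60 days → $60,000 × 1.75% × 60/365 = $172.6027
Total = $2,036.2192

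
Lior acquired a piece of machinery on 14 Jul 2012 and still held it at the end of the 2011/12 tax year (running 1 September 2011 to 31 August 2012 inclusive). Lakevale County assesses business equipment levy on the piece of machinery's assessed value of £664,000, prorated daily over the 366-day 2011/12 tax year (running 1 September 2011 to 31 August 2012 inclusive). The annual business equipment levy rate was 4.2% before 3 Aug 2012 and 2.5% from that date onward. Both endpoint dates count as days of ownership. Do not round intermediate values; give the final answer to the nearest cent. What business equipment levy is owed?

£2,839.23

14 Jul – 2 Aug 2012: 20 days at 4.2% → £664,000 × 4.2% × 20/366 = £1,523.9344
3 Aug – 31 Aug 2012: 29 days at 2.5% → £664,000 × 2.5% × 29/366 = £1,315.3005
Total = £2,839.2350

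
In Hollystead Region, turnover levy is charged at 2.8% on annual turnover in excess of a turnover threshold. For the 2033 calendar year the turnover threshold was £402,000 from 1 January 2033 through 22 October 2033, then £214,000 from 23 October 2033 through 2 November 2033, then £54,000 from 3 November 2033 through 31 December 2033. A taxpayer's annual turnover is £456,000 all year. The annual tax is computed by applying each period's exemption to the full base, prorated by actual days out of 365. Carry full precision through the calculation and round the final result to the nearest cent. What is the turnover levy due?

1 January – 22 October 2033: 295 days, exemption £402,000 → (£456,000 − £402,000) × 2.8% × 295/365 = £1,222.0274
23 October – 2 November 2033: 11 days, exemption £214,000 → (£456,000 − £214,000) × 2.8% × 11/365 = £204.2082
3 November – 31 December 2033: 59 days, exemption £54,000 → (£456,000 − £54,000) × 2.8% × 59/365 = £1,819.4630
Total = £3,245.6986

£3,245.70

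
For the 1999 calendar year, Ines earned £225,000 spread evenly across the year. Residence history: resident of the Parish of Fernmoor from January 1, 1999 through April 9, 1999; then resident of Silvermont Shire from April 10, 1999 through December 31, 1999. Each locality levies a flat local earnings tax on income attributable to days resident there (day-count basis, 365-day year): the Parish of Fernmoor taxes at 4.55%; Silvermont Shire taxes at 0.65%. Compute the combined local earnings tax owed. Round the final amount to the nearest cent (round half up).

£3,842.57

The Parish of Fernmoor, January 1 – April 9, 1999: 99 days → £225,000 × 4.55% × 99/365 = £2,776.7466
Silvermont Shire, April 10 – December 31, 1999: 266 days → £225,000 × 0.65% × 266/365 = £1,065.8219
Total = £3,842.5685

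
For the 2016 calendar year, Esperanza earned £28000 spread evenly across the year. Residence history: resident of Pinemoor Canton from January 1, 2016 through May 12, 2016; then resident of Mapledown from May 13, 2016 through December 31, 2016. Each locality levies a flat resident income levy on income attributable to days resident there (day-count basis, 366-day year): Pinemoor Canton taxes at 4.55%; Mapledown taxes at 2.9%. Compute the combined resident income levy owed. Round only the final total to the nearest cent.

Pinemoor Canton, January 1 – May 12, 2016: 133 days → £28000 × 4.55% × 133/366 = £462.9563
Mapledown, May 13 – December 31, 2016: 233 days → £28000 × 2.9% × 233/366 = £516.9290
Total = £979.8852

£979.89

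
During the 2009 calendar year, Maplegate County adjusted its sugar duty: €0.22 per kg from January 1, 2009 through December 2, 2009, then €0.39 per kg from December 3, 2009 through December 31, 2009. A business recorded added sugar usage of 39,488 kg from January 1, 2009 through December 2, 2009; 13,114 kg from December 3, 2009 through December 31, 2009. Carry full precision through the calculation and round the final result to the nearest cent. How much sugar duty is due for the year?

€13801.82

January 1 – December 2, 2009: 39,488 kg at €0.22/kg → €8687.36
December 3 – December 31, 2009: 13,114 kg at €0.39/kg → €5114.46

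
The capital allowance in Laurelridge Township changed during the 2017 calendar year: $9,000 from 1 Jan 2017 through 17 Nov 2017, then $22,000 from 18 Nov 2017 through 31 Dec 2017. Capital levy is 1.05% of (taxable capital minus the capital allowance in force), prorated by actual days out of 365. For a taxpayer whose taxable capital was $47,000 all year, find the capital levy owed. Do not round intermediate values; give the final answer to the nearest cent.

$382.55

1 Jan – 17 Nov 2017: 321 days, exemption $9,000 → ($47,000 − $9,000) × 1.05% × 321/365 = $350.9014
18 Nov – 31 Dec 2017: 44 days, exemption $22,000 → ($47,000 − $22,000) × 1.05% × 44/365 = $31.6438
Total = $382.5452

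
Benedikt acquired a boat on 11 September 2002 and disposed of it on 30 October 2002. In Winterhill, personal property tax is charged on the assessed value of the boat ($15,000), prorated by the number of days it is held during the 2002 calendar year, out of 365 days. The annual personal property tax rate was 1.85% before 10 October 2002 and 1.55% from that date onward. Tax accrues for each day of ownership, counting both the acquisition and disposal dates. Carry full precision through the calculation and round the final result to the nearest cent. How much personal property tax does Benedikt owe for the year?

11 September – 9 October 2002: 29 days at 1.85% → $15,000 × 1.85% × 29/365 = $22.0479
10 October – 30 October 2002: 21 days at 1.55% → $15,000 × 1.55% × 21/365 = $13.3767
Total = $35.4247

$35.42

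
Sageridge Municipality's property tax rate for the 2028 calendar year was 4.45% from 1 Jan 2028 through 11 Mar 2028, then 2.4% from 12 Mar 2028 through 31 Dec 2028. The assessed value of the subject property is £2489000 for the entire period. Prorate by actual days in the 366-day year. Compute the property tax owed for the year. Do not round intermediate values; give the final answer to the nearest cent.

1 Jan – 11 Mar 2028: 71 days at 4.45% → £2489000 × 4.45% × 71/366 = £21486.3265
12 Mar – 31 Dec 2028: 295 days at 2.4% → £2489000 × 2.4% × 295/366 = £48147.8689
Total = £69634.1954

£69634.20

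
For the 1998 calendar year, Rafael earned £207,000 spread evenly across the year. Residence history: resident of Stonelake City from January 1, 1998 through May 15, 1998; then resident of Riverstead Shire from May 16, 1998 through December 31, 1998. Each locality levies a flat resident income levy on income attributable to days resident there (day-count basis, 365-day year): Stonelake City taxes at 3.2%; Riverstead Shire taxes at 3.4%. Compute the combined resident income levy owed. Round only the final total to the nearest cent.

Stonelake City, January 1 – May 15, 1998: 135 days → £207,000 × 3.2% × 135/365 = £2,449.9726
Riverstead Shire, May 16 – December 31, 1998: 230 days → £207,000 × 3.4% × 230/365 = £4,434.9041
Total = £6,884.8767

£6,884.88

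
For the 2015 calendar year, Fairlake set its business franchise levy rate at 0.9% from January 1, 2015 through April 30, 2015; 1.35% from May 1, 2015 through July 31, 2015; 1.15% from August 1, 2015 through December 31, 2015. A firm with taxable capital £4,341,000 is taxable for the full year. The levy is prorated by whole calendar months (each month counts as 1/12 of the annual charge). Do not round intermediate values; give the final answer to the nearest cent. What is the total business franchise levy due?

January 1 – April 30, 2015: 4 months at 0.9% → £4,341,000 × 0.9% × 4/12 = £13,023.0000
May 1 – July 31, 2015: 3 months at 1.35% → £4,341,000 × 1.35% × 3/12 = £14,650.8750
August 1 – December 31, 2015: 5 months at 1.15% → £4,341,000 × 1.15% × 5/12 = £20,800.6250
Total = £48,474.5000

£48,474.50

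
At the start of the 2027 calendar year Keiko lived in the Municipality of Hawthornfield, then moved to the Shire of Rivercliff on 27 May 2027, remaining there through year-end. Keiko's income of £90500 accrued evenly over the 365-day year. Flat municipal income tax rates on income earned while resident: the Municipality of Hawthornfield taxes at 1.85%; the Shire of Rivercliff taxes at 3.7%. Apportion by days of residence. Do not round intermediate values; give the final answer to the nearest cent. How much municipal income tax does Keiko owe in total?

The Municipality of Hawthornfield, 1 January – 26 May 2027: 146 days → £90500 × 1.85% × 146/365 = £669.7000
The Shire of Rivercliff, 27 May – 31 December 2027: 219 days → £90500 × 3.7% × 219/365 = £2009.1000
Total = £2678.8000

£2678.80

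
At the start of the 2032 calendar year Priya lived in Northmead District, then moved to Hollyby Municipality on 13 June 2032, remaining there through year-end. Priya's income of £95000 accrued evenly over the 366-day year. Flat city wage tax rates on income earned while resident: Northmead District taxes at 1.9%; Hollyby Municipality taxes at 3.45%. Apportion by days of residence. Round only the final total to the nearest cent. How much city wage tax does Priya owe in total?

£2617.69

Northmead District, 1 January – 12 June 2032: 164 days → £95000 × 1.9% × 164/366 = £808.7978
Hollyby Municipality, 13 June – 31 December 2032: 202 days → £95000 × 3.45% × 202/366 = £1808.8934
Total = £2617.6913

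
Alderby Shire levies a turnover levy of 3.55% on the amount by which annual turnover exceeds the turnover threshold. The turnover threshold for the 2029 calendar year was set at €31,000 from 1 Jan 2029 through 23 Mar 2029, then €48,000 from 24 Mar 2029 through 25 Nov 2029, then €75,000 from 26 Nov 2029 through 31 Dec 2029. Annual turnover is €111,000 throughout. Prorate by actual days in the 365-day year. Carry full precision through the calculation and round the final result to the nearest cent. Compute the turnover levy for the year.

1 Jan – 23 Mar 2029: 82 days, exemption €31,000 → (€111,000 − €31,000) × 3.55% × 82/365 = €638.0274
24 Mar – 25 Nov 2029: 247 days, exemption €48,000 → (€111,000 − €48,000) × 3.55% × 247/365 = €1,513.4671
26 Nov – 31 Dec 2029: 36 days, exemption €75,000 → (€111,000 − €75,000) × 3.55% × 36/365 = €126.0493
Total = €2,277.5438

€2,277.54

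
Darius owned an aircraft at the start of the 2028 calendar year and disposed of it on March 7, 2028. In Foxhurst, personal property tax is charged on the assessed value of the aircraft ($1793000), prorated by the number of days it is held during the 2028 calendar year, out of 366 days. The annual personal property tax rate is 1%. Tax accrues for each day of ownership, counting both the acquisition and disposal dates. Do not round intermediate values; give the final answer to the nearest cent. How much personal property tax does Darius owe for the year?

$3282.27

Days held (January 1 – March 7, 2028): 67 out of 366
Tax = $1793000 × 1% × 67/366 = $3282.2678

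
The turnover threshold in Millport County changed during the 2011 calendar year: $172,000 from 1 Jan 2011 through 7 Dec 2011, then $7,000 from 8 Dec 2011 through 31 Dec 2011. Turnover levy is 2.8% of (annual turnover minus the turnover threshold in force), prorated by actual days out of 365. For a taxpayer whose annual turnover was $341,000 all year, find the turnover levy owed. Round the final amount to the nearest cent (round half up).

$5,035.78

1 Jan – 7 Dec 2011: 341 days, exemption $172,000 → ($341,000 − $172,000) × 2.8% × 341/365 = $4,420.8548
8 Dec – 31 Dec 2011: 24 days, exemption $7,000 → ($341,000 − $7,000) × 2.8% × 24/365 = $614.9260
Total = $5,035.7808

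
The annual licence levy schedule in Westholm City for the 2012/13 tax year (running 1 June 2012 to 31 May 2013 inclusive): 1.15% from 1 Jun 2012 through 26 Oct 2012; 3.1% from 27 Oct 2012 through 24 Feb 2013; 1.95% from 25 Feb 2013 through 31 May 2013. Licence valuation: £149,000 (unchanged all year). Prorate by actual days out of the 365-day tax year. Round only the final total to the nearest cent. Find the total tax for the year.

1 Jun – 26 Oct 2012: 148 days at 1.15% → £149,000 × 1.15% × 148/365 = £694.7890
27 Oct 2012 – 24 Feb 2013: 121 days at 3.1% → £149,000 × 3.1% × 121/365 = £1,531.2301
25 Feb – 31 May 2013: 96 days at 1.95% → £149,000 × 1.95% × 96/365 = £764.1863
Total = £2,990.2055

£2,990.21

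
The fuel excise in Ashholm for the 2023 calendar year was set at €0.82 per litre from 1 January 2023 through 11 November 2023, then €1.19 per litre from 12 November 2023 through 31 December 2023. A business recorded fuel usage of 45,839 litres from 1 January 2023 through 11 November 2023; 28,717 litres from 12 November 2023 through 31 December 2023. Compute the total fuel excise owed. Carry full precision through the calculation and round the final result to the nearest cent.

€71,761.21

1 January – 11 November 2023: 45,839 litres at €0.82/litre → €37,587.98
12 November – 31 December 2023: 28,717 litres at €1.19/litre → €34,173.23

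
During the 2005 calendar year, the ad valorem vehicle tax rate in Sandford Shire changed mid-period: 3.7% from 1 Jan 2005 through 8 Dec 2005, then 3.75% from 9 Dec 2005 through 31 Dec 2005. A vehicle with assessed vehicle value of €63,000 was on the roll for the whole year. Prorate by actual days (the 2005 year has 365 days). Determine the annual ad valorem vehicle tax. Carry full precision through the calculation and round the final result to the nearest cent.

€2,332.98

1 Jan – 8 Dec 2005: 342 days at 3.7% → €63,000 × 3.7% × 342/365 = €2,184.1151
9 Dec – 31 Dec 2005: 23 days at 3.75% → €63,000 × 3.75% × 23/365 = €148.8699
Total = €2,332.9849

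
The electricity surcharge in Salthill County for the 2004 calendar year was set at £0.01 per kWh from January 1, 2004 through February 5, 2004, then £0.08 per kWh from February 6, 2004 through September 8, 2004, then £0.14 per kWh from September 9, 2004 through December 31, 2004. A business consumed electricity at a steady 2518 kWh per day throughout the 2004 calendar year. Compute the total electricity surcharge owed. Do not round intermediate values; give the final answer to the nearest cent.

£84604.80

January 1 – February 5, 2004: 36 days × 2518 kWh/day = 90,648 kWh at £0.01/kWh → £906.48
February 6 – September 8, 2004: 216 days × 2518 kWh/day = 543,888 kWh at £0.08/kWh → £43511.04
September 9 – December 31, 2004: 114 days × 2518 kWh/day = 287,052 kWh at £0.14/kWh → £40187.28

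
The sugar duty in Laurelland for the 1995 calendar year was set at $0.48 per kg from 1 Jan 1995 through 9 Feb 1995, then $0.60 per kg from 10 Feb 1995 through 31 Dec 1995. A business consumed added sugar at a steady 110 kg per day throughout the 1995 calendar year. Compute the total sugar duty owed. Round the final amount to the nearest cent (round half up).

1 Jan – 9 Feb 1995: 40 days × 110 kg/day = 4,400 kg at $0.48/kg → $2,112.00
10 Feb – 31 Dec 1995: 325 days × 110 kg/day = 35,750 kg at $0.60/kg → $21,450.00

$23,562.00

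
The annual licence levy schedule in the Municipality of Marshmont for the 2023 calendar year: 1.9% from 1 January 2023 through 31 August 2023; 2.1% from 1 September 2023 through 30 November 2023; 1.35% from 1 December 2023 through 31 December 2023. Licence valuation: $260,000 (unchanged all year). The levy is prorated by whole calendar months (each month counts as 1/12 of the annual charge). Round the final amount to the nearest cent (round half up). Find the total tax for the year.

1 January – 31 August 2023: 8 months at 1.9% → $260,000 × 1.9% × 8/12 = $3,293.3333
1 September – 30 November 2023: 3 months at 2.1% → $260,000 × 2.1% × 3/12 = $1,365.0000
1 December – 31 December 2023: 1 month at 1.35% → $260,000 × 1.35% × 1/12 = $292.5000
Total = $4,950.8333

$4,950.83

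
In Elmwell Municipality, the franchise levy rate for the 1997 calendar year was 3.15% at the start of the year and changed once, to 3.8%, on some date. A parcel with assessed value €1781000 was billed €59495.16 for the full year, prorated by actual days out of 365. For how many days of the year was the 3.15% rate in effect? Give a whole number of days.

258 days

Let d = days at the first rate; then 365 − d days at the second rate.
€1781000 × [3.15%·d + 3.8%·(365−d)] / 365 = €59495.16
Solving gives d = 258, so the new rate took effect on September 16, 1997.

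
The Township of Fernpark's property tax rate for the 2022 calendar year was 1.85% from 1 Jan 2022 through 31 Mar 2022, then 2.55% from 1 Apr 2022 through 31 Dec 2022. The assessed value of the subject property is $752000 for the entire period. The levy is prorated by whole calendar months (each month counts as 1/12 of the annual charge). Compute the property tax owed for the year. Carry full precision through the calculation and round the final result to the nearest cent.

1 Jan – 31 Mar 2022: 3 months at 1.85% → $752000 × 1.85% × 3/12 = $3478.0000
1 Apr – 31 Dec 2022: 9 months at 2.55% → $752000 × 2.55% × 9/12 = $14382.0000
Total = $17860.0000

$17860.00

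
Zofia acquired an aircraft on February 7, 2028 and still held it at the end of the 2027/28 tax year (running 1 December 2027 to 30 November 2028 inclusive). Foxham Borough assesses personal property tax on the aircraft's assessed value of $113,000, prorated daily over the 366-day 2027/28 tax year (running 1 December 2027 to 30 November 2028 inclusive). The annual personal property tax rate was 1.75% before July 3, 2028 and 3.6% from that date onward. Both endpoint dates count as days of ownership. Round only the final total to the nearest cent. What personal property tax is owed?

$2,472.57

February 7 – July 2, 2028: 147 days at 1.75% → $113,000 × 1.75% × 147/366 = $794.2418
July 3 – November 30, 2028: 151 days at 3.6% → $113,000 × 3.6% × 151/366 = $1,678.3279
Total = $2,472.5697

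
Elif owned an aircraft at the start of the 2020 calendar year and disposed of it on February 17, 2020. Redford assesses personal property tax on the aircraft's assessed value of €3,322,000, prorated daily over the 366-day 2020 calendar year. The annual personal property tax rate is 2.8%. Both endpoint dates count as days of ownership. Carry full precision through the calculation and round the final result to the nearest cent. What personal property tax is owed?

Days held (January 1 – February 17, 2020): 48 out of 366
Tax = €3,322,000 × 2.8% × 48/366 = €12,198.8197

€12,198.82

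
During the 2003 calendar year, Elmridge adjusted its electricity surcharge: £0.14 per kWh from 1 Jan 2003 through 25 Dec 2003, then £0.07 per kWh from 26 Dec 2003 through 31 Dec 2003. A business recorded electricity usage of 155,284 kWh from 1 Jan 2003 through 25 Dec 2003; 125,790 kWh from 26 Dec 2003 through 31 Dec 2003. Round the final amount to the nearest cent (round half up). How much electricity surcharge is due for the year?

1 Jan – 25 Dec 2003: 155,284 kWh at £0.14/kWh → £21,739.76
26 Dec – 31 Dec 2003: 125,790 kWh at £0.07/kWh → £8,805.30

£30,545.06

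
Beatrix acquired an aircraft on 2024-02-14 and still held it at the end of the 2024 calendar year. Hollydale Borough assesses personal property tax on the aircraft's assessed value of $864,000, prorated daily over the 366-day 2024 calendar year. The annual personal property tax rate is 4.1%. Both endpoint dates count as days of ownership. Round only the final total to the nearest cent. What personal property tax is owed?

$31,165.38

Days held (2024-02-14 to 2024-12-31): 322 out of 366
Tax = $864,000 × 4.1% × 322/366 = $31,165.3770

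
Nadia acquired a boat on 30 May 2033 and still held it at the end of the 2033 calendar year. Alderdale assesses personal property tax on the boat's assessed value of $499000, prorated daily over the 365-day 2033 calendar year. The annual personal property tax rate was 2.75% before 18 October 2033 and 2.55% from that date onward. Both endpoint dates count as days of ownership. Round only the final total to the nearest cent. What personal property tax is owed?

30 May – 17 October 2033: 141 days at 2.75% → $499000 × 2.75% × 141/365 = $5301.0205
18 October – 31 December 2033: 75 days at 2.55% → $499000 × 2.55% × 75/365 = $2614.6233
Total = $7915.6438

$7915.64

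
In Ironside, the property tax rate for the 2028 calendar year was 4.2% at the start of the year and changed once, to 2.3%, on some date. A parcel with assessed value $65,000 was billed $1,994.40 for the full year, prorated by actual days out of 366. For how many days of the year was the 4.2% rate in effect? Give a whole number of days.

Let d = days at the first rate; then 366 − d days at the second rate.
$65,000 × [4.2%·d + 2.3%·(366−d)] / 366 = $1,994.40
Solving gives d = 148, so the new rate took effect on May 28, 2028.

148 days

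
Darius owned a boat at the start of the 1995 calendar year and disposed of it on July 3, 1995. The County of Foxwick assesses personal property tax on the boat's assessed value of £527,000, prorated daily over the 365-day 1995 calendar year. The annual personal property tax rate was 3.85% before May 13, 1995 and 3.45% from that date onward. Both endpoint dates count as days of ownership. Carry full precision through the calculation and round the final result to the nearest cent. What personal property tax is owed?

£9,927.81

January 1 – May 12, 1995: 132 days at 3.85% → £527,000 × 3.85% × 132/365 = £7,337.5726
May 13 – July 3, 1995: 52 days at 3.45% → £527,000 × 3.45% × 52/365 = £2,590.2411
Total = £9,927.8137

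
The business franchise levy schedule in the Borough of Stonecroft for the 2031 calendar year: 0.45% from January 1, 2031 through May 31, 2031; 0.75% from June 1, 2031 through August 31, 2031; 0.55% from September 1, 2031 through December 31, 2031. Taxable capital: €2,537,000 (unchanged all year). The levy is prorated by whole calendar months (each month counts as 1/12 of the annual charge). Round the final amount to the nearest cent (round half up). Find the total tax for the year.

€14,164.92

January 1 – May 31, 2031: 5 months at 0.45% → €2,537,000 × 0.45% × 5/12 = €4,756.8750
June 1 – August 31, 2031: 3 months at 0.75% → €2,537,000 × 0.75% × 3/12 = €4,756.8750
September 1 – December 31, 2031: 4 months at 0.55% → €2,537,000 × 0.55% × 4/12 = €4,651.1667
Total = €14,164.9167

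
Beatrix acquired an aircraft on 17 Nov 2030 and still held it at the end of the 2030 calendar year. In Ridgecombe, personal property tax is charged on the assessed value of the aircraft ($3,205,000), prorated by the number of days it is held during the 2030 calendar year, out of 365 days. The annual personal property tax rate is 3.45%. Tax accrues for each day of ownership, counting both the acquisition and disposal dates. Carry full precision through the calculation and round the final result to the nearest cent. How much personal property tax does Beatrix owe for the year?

Days held (17 Nov – 31 Dec 2030): 45 out of 365
Tax = $3,205,000 × 3.45% × 45/365 = $13,632.2260

$13,632.23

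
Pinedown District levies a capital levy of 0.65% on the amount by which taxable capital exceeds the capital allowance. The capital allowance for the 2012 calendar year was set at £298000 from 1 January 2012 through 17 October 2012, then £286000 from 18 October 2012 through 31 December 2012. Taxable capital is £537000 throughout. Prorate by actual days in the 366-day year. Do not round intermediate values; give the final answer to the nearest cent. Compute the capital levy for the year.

1 January – 17 October 2012: 291 days, exemption £298000 → (£537000 − £298000) × 0.65% × 291/366 = £1235.1598
18 October – 31 December 2012: 75 days, exemption £286000 → (£537000 − £286000) × 0.65% × 75/366 = £334.3238
Total = £1569.4836

£1569.48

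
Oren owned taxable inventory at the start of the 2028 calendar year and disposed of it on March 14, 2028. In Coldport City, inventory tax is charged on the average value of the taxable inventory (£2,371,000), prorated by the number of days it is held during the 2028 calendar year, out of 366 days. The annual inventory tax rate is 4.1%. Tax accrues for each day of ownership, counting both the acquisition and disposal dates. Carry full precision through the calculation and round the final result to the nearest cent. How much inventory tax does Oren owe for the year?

£19,654.68

Days held (January 1 – March 14, 2028): 74 out of 366
Tax = £2,371,000 × 4.1% × 74/366 = £19,654.6831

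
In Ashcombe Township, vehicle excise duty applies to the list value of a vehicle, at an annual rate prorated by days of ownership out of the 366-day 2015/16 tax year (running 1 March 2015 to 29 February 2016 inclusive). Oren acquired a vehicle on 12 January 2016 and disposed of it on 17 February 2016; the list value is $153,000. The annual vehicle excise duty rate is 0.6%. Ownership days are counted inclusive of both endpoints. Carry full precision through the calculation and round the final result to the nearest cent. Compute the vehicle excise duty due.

Days held (12 January – 17 February 2016): 37 out of 366
Tax = $153,000 × 0.6% × 37/366 = $92.8033

$92.80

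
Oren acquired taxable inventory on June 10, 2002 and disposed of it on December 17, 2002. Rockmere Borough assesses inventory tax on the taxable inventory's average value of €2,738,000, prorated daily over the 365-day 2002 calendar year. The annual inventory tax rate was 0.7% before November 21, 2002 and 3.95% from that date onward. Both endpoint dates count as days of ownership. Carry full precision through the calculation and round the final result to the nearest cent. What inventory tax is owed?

June 10 – November 20, 2002: 164 days at 0.7% → €2,738,000 × 0.7% × 164/365 = €8,611.5726
November 21 – December 17, 2002: 27 days at 3.95% → €2,738,000 × 3.95% × 27/365 = €8,000.2110
Total = €16,611.7836

€16,611.78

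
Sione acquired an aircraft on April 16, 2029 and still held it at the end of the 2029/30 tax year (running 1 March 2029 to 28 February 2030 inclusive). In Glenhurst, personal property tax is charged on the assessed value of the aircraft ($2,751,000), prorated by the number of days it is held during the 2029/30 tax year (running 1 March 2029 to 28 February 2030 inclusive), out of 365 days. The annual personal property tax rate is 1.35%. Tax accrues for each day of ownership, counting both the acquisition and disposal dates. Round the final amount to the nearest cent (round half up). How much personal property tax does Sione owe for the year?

Days held (April 16, 2029 – February 28, 2030): 319 out of 365
Tax = $2,751,000 × 1.35% × 319/365 = $32,458.0315

$32,458.03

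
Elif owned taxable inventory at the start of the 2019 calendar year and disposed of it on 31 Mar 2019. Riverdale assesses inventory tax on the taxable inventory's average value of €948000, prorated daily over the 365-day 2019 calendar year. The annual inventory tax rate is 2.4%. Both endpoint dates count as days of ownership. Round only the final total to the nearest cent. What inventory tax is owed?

Days held (1 Jan – 31 Mar 2019): 90 out of 365
Tax = €948000 × 2.4% × 90/365 = €5610.0822

€5610.08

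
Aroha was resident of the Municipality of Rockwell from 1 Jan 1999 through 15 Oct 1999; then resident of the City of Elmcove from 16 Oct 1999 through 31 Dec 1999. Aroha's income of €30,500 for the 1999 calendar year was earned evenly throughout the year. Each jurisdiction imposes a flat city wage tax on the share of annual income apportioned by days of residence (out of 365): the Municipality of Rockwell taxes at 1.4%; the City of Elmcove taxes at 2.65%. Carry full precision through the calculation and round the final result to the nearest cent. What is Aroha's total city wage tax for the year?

The Municipality of Rockwell, 1 Jan – 15 Oct 1999: 288 days → €30,500 × 1.4% × 288/365 = €336.9205
The City of Elmcove, 16 Oct – 31 Dec 1999: 77 days → €30,500 × 2.65% × 77/365 = €170.5075
Total = €507.4281

€507.43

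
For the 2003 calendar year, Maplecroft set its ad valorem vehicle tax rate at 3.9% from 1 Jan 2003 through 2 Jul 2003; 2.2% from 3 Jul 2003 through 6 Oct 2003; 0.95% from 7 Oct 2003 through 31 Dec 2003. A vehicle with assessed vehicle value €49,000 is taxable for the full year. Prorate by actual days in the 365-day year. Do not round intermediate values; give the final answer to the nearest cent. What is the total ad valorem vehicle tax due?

€1,351.33

1 Jan – 2 Jul 2003: 183 days at 3.9% → €49,000 × 3.9% × 183/365 = €958.1178
3 Jul – 6 Oct 2003: 96 days at 2.2% → €49,000 × 2.2% × 96/365 = €283.5288
7 Oct – 31 Dec 2003: 86 days at 0.95% → €49,000 × 0.95% × 86/365 = €109.6795
Total = €1,351.3260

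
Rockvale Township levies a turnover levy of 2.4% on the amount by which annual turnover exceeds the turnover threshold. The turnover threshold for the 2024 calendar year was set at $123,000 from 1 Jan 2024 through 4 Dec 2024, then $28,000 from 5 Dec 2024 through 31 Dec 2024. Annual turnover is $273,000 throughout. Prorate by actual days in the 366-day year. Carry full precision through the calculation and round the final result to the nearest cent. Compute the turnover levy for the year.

$3,768.20

1 Jan – 4 Dec 2024: 339 days, exemption $123,000 → ($273,000 − $123,000) × 2.4% × 339/366 = $3,334.4262
5 Dec – 31 Dec 2024: 27 days, exemption $28,000 → ($273,000 − $28,000) × 2.4% × 27/366 = $433.7705
Total = $3,768.1967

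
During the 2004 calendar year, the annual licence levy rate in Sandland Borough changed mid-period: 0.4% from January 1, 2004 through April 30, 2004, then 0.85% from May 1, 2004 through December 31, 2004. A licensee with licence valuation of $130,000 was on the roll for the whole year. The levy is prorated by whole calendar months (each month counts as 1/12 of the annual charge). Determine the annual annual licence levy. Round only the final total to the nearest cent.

January 1 – April 30, 2004: 4 months at 0.4% → $130,000 × 0.4% × 4/12 = $173.3333
May 1 – December 31, 2004: 8 months at 0.85% → $130,000 × 0.85% × 8/12 = $736.6667
Total = $910.0000

$910.00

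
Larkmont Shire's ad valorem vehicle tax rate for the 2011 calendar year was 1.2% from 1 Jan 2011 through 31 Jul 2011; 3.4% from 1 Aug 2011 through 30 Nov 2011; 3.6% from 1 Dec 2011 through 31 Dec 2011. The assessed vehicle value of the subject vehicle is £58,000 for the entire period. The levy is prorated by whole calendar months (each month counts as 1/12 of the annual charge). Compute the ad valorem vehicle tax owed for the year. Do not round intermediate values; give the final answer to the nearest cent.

1 Jan – 31 Jul 2011: 7 months at 1.2% → £58,000 × 1.2% × 7/12 = £406.0000
1 Aug – 30 Nov 2011: 4 months at 3.4% → £58,000 × 3.4% × 4/12 = £657.3333
1 Dec – 31 Dec 2011: 1 month at 3.6% → £58,000 × 3.6% × 1/12 = £174.0000
Total = £1,237.3333

£1,237.33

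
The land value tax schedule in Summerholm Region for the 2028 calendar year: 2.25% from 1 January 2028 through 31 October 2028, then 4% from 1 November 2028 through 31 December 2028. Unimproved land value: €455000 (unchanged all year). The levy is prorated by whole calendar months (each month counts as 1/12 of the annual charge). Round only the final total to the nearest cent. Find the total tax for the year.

1 January – 31 October 2028: 10 months at 2.25% → €455000 × 2.25% × 10/12 = €8531.2500
1 November – 31 December 2028: 2 months at 4% → €455000 × 4% × 2/12 = €3033.3333
Total = €11564.5833

€11564.58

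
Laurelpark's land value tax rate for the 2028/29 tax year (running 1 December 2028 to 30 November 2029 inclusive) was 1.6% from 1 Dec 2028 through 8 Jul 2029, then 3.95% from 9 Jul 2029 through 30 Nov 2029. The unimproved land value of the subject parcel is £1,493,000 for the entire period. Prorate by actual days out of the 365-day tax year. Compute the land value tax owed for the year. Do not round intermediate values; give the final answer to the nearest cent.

1 Dec 2028 – 8 Jul 2029: 220 days at 1.6% → £1,493,000 × 1.6% × 220/365 = £14,398.2466
9 Jul – 30 Nov 2029: 145 days at 3.95% → £1,493,000 × 3.95% × 145/365 = £23,427.8288
Total = £37,826.0753

£37,826.08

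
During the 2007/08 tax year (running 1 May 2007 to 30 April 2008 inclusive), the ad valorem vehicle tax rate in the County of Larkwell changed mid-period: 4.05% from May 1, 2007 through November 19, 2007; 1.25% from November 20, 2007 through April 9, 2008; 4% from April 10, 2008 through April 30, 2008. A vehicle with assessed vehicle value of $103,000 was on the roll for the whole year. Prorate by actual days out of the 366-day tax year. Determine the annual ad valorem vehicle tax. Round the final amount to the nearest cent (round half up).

May 1 – November 19, 2007: 203 days at 4.05% → $103,000 × 4.05% × 203/366 = $2,313.7008
November 20, 2007 – April 9, 2008: 142 days at 1.25% → $103,000 × 1.25% × 142/366 = $499.5219
April 10 – April 30, 2008: 21 days at 4% → $103,000 × 4% × 21/366 = $236.3934
Total = $3,049.6161

$3,049.62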